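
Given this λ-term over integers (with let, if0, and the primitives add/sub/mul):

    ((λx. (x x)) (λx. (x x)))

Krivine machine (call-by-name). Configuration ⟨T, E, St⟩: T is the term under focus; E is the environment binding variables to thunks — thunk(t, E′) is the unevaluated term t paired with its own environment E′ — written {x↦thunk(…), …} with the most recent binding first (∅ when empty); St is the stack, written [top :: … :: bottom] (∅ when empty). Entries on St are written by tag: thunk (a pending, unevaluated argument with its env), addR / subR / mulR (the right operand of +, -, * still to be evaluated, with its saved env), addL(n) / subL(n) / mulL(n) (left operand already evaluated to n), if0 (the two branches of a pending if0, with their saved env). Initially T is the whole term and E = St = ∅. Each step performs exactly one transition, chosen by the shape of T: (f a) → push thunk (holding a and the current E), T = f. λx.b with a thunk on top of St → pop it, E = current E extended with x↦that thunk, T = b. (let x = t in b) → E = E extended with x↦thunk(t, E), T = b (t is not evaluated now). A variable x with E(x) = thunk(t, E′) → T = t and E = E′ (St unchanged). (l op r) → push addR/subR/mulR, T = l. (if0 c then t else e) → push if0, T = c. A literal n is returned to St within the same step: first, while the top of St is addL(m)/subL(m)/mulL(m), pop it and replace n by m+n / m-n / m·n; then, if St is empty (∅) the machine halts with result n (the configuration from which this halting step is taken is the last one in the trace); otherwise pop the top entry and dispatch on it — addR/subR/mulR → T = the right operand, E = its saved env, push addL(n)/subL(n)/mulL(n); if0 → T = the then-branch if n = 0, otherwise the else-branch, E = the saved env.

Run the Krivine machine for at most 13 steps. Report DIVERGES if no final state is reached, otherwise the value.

[0] <T=((λx. (x x)) (λx. (x x))), E=∅, St=∅>
[1] <T=(λx. (x x)), E=∅, St=[thunk]>
[2] <T=(x x), E={x↦thunk((λx. (x x)), ∅)}, St=∅>
[3] <T=x, E={x↦thunk((λx. (x x)), ∅)}, St=[thunk]>
[4] <T=(λx. (x x)), E=∅, St=[thunk]>
[5] <T=(x x), E={x↦thunk(x, {x↦thunk((λx. (x x)), ∅)})}, St=∅>
[6] <T=x, E={x↦thunk(x, {x↦thunk((λx. (x x)), ∅)})}, St=[thunk]>
[7] <T=x, E={x↦thunk((λx. (x x)), ∅)}, St=[thunk]>
[8] <T=(λx. (x x)), E=∅, St=[thunk]>
[9] <T=(x x), E={x↦thunk(x, {x↦thunk(x, {x↦thunk((λx. (x x)), ∅)})})}, St=∅>
[10] <T=x, E={x↦thunk(x, {x↦thunk(x, {x↦thunk((λx. (x x)), ∅)})})}, St=[thunk]>
[11] <T=x, E={x↦thunk(x, {x↦thunk((λx. (x x)), ∅)})}, St=[thunk]>
[12] <T=x, E={x↦thunk((λx. (x x)), ∅)}, St=[thunk]>
[13] <T=(λx. (x x)), E=∅, St=[thunk]>
→ 13 transitions taken and the configuration is still not final: no result within 13 steps

Answer: DIVERGES (no final state within 13 steps)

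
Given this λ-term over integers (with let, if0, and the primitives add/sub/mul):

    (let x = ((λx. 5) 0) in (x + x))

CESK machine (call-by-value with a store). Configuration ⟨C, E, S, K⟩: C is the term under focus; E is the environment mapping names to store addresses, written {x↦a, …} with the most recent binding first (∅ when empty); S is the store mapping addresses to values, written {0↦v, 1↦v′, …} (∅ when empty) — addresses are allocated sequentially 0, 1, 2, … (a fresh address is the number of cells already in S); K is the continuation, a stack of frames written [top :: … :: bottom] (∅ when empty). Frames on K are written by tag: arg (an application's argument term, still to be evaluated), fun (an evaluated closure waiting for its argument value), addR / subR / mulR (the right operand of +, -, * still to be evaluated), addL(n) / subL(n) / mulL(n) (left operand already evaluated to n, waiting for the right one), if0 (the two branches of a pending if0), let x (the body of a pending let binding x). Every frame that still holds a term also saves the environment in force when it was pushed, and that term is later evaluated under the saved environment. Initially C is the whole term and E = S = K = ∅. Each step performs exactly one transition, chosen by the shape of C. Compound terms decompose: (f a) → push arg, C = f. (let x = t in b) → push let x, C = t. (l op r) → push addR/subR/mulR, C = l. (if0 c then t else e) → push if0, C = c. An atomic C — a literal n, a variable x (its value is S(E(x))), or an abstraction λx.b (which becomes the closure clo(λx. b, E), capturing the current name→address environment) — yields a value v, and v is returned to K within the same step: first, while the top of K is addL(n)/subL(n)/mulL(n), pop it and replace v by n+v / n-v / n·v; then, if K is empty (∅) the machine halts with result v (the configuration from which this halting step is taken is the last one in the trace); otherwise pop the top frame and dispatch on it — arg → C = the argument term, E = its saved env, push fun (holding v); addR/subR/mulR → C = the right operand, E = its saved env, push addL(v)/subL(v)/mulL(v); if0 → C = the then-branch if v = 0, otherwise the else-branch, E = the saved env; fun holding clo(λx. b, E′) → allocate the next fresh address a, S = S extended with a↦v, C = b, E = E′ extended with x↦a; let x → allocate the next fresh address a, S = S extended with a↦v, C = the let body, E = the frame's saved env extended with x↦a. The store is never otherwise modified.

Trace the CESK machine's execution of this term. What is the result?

[0] <C=(let x = ((λx. 5) 0) in (x + x)), E=∅, S=∅, K=∅>
[1] <C=((λx. 5) 0), E=∅, S=∅, K=[let x]>
[2] <C=(λx. 5), E=∅, S=∅, K=[arg :: let x]>
[3] <C=0, E=∅, S=∅, K=[fun :: let x]>
[4] <C=5, E={x↦0}, S={0↦0}, K=[let x]>
[5] <C=(x + x), E={x↦1}, S={0↦0, 1↦5}, K=∅>
[6] <C=x, E={x↦1}, S={0↦0, 1↦5}, K=[addR]>
[7] <C=x, E={x↦1}, S={0↦0, 1↦5}, K=[addL(5)]>
→ final value 10

Answer: 10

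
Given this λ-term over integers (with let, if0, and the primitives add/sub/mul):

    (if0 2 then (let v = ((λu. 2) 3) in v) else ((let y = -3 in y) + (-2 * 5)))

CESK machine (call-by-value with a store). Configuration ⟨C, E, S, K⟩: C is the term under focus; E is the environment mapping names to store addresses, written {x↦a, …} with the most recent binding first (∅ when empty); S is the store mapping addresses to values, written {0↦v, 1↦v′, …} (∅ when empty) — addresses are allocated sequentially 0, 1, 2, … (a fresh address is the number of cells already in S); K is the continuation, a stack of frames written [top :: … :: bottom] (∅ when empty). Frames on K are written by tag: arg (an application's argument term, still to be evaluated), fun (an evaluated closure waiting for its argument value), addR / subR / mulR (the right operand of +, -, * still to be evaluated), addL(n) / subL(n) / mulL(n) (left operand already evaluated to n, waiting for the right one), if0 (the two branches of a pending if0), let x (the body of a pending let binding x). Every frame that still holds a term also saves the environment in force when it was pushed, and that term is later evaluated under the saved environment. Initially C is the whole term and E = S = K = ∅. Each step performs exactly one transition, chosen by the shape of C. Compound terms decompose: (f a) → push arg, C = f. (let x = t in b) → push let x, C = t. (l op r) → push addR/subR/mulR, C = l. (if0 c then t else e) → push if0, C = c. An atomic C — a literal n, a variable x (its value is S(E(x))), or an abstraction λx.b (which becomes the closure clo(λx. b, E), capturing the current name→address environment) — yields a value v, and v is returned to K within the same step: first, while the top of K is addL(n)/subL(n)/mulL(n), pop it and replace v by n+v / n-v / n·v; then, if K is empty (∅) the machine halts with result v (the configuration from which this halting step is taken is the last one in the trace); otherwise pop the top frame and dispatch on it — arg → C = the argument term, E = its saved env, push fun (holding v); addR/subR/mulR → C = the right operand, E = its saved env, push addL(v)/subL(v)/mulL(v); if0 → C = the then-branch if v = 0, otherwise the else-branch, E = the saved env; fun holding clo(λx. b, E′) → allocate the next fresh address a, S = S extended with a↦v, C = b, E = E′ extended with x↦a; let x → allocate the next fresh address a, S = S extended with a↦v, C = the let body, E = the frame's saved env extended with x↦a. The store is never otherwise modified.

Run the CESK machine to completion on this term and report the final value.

step 0: [C=(if0 2 then (let v = ((λu. 2) 3) in v) else ((let y = -3 in y) + (-2 * 5))) | E=∅ | S=∅ | K=∅]
step 1: [C=2 | E=∅ | S=∅ | K=[if0]]
step 2: [C=((let y = -3 in y) + (-2 * 5)) | E=∅ | S=∅ | K=∅]
step 3: [C=(let y = -3 in y) | E=∅ | S=∅ | K=[addR]]
step 4: [C=-3 | E=∅ | S=∅ | K=[let y :: addR]]
step 5: [C=y | E={y↦0} | S={0↦-3} | K=[addR]]
step 6: [C=(-2 * 5) | E=∅ | S={0↦-3} | K=[addL(-3)]]
step 7: [C=-2 | E=∅ | S={0↦-3} | K=[mulR :: addL(-3)]]
step 8: [C=5 | E=∅ | S={0↦-3} | K=[mulL(-2) :: addL(-3)]]
→ final value -13

Answer: -13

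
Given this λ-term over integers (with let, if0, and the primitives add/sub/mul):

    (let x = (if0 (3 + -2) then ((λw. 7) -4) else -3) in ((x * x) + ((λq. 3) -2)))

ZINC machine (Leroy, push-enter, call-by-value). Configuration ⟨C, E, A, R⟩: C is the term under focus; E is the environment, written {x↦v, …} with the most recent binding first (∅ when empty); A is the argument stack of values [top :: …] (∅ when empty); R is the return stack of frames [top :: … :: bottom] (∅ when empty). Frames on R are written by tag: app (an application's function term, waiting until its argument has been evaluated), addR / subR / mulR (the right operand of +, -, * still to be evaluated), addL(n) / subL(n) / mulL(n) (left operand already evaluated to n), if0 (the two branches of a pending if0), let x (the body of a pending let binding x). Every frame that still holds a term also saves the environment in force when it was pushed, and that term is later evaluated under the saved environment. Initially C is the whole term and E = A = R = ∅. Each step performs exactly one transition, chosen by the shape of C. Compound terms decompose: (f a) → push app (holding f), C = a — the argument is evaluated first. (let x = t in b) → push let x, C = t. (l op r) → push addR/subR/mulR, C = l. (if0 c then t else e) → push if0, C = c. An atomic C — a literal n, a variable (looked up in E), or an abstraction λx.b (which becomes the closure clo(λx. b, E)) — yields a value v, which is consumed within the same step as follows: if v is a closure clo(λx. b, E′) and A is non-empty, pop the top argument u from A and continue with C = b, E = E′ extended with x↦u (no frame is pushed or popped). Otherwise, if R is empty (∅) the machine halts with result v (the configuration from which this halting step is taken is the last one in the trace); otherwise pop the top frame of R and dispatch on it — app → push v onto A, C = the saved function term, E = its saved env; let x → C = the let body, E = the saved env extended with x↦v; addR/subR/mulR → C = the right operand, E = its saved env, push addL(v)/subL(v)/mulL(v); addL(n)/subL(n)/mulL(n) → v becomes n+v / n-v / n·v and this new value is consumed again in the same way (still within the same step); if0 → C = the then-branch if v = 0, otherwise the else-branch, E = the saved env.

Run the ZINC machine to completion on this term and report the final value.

0. <C=(let x = (if0 (3 + -2) then ((λw. 7) -4) else -3) in ((x * x) + ((λq. 3) -2))), E=∅, A=∅, R=∅>
1. <C=(if0 (3 + -2) then ((λw. 7) -4) else -3), E=∅, A=∅, R=[let x]>
2. <C=(3 + -2), E=∅, A=∅, R=[if0 :: let x]>
3. <C=3, E=∅, A=∅, R=[addR :: if0 :: let x]>
4. <C=-2, E=∅, A=∅, R=[addL(3) :: if0 :: let x]>
5. <C=-3, E=∅, A=∅, R=[let x]>
6. <C=((x * x) + ((λq. 3) -2)), E={x↦-3}, A=∅, R=∅>
7. <C=(x * x), E={x↦-3}, A=∅, R=[addR]>
8. <C=x, E={x↦-3}, A=∅, R=[mulR :: addR]>
9. <C=x, E={x↦-3}, A=∅, R=[mulL(-3) :: addR]>
10. <C=((λq. 3) -2), E={x↦-3}, A=∅, R=[addL(9)]>
11. <C=-2, E={x↦-3}, A=∅, R=[app :: addL(9)]>
12. <C=(λq. 3), E={x↦-3}, A=[-2], R=[addL(9)]>
13. <C=3, E={q↦-2, x↦-3}, A=∅, R=[addL(9)]>
→ final value 12

Answer: 12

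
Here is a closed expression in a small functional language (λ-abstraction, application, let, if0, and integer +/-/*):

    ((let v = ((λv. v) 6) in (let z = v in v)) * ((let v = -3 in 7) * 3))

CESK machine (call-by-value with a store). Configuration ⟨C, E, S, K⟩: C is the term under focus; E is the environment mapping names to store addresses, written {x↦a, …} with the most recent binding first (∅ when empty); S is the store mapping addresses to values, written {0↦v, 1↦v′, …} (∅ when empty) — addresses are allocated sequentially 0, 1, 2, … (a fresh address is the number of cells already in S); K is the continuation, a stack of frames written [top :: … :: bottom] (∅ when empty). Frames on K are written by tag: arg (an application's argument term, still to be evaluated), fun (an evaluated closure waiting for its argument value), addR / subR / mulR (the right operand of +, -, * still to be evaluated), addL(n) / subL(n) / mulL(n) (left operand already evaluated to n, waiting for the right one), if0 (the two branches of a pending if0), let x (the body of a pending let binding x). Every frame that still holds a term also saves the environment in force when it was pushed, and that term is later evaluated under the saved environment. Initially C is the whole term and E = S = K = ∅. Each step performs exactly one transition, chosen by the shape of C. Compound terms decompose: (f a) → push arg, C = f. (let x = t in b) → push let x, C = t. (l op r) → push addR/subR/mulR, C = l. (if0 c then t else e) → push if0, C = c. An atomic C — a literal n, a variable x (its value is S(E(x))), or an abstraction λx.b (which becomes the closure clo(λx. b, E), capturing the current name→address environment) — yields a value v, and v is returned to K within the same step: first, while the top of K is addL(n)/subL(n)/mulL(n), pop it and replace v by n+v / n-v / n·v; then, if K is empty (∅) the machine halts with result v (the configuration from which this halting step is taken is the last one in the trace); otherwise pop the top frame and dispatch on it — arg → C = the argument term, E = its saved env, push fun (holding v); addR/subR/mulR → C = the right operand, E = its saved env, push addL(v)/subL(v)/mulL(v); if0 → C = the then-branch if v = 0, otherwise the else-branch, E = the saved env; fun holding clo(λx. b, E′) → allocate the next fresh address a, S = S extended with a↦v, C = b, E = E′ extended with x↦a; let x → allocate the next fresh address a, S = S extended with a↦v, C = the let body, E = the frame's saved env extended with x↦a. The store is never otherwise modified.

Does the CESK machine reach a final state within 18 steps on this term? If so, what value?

[0] [C=((let v = ((λv. v) 6) in (let z = v in v)) * ((let v = -3 in 7) * 3)) | E=∅ | S=∅ | K=∅]
[1] [C=(let v = ((λv. v) 6) in (let z = v in v)) | E=∅ | S=∅ | K=[mulR]]
[2] [C=((λv. v) 6) | E=∅ | S=∅ | K=[let v :: mulR]]
[3] [C=(λv. v) | E=∅ | S=∅ | K=[arg :: let v :: mulR]]
[4] [C=6 | E=∅ | S=∅ | K=[fun :: let v :: mulR]]
[5] [C=v | E={v↦0} | S={0↦6} | K=[let v :: mulR]]
[6] [C=(let z = v in v) | E={v↦1} | S={0↦6, 1↦6} | K=[mulR]]
[7] [C=v | E={v↦1} | S={0↦6, 1↦6} | K=[let z :: mulR]]
[8] [C=v | E={z↦2, v↦1} | S={0↦6, 1↦6, 2↦6} | K=[mulR]]
[9] [C=((let v = -3 in 7) * 3) | E=∅ | S={0↦6, 1↦6, 2↦6} | K=[mulL(6)]]
[10] [C=(let v = -3 in 7) | E=∅ | S={0↦6, 1↦6, 2↦6} | K=[mulR :: mulL(6)]]
[11] [C=-3 | E=∅ | S={0↦6, 1↦6, 2↦6} | K=[let v :: mulR :: mulL(6)]]
[12] [C=7 | E={v↦3} | S={0↦6, 1↦6, 2↦6, 3↦-3} | K=[mulR :: mulL(6)]]
[13] [C=3 | E=∅ | S={0↦6, 1↦6, 2↦6, 3↦-3} | K=[mulL(7) :: mulL(6)]]
→ final value 126

Answer: 126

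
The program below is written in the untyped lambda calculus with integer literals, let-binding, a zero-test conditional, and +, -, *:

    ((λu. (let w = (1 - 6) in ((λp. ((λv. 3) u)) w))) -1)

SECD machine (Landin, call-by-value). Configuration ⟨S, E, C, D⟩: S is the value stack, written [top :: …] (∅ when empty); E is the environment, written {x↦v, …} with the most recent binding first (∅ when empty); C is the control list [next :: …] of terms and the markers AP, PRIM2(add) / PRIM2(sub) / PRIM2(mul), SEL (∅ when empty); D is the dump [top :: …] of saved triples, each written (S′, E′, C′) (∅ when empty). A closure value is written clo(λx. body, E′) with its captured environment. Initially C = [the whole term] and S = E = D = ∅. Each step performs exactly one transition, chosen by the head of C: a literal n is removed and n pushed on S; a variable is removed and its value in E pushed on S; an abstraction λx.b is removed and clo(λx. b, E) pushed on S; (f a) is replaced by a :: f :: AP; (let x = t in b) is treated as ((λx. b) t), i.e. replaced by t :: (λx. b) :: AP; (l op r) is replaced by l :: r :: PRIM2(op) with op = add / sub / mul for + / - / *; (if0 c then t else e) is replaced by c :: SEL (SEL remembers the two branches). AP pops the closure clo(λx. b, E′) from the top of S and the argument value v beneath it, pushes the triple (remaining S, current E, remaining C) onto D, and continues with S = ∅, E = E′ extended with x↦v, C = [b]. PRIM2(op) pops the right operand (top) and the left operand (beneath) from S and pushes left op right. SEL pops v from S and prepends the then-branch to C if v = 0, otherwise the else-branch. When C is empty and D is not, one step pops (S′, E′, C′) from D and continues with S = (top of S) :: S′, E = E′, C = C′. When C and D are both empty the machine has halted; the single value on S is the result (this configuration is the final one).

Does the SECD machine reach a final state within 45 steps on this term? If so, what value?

Answer: 3

Execution trace:
step 0: ⟨S=∅; E=∅; C=[((λu. (let w = (1 - 6) in ((λp. ((λv. 3) u)) w))) -1)]; D=∅⟩
step 1: ⟨S=∅; E=∅; C=[-1 :: (λu. (let w = (1 - 6) in ((λp. ((λv. 3) u)) w))) :: AP]; D=∅⟩
step 2: ⟨S=[-1]; E=∅; C=[(λu. (let w = (1 - 6) in ((λp. ((λv. 3) u)) w))) :: AP]; D=∅⟩
step 3: ⟨S=[clo(λu. (let w = (1 - 6) in ((λp. ((λv. 3) u)) w)), ∅) :: -1]; E=∅; C=[AP]; D=∅⟩
step 4: ⟨S=∅; E={u↦-1}; C=[(let w = (1 - 6) in ((λp. ((λv. 3) u)) w))]; D=[(∅, ∅, ∅)]⟩
step 5: ⟨S=∅; E={u↦-1}; C=[(1 - 6) :: (λw. ((λp. ((λv. 3) u)) w)) :: AP]; D=[(∅, ∅, ∅)]⟩
step 6: ⟨S=∅; E={u↦-1}; C=[1 :: 6 :: PRIM2(sub) :: (λw. ((λp. ((λv. 3) u)) w)) :: AP]; D=[(∅, ∅, ∅)]⟩
step 7: ⟨S=[1]; E={u↦-1}; C=[6 :: PRIM2(sub) :: (λw. ((λp. ((λv. 3) u)) w)) :: AP]; D=[(∅, ∅, ∅)]⟩
step 8: ⟨S=[6 :: 1]; E={u↦-1}; C=[PRIM2(sub) :: (λw. ((λp. ((λv. 3) u)) w)) :: AP]; D=[(∅, ∅, ∅)]⟩
step 9: ⟨S=[-5]; E={u↦-1}; C=[(λw. ((λp. ((λv. 3) u)) w)) :: AP]; D=[(∅, ∅, ∅)]⟩
step 10: ⟨S=[clo(λw. ((λp. ((λv. 3) u)) w), {u↦-1}) :: -5]; E={u↦-1}; C=[AP]; D=[(∅, ∅, ∅)]⟩
step 11: ⟨S=∅; E={w↦-5, u↦-1}; C=[((λp. ((λv. 3) u)) w)]; D=[(∅, {u↦-1}, ∅) :: (∅, ∅, ∅)]⟩
step 12: ⟨S=∅; E={w↦-5, u↦-1}; C=[w :: (λp. ((λv. 3) u)) :: AP]; D=[(∅, {u↦-1}, ∅) :: (∅, ∅, ∅)]⟩
step 13: ⟨S=[-5]; E={w↦-5, u↦-1}; C=[(λp. ((λv. 3) u)) :: AP]; D=[(∅, {u↦-1}, ∅) :: (∅, ∅, ∅)]⟩
step 14: ⟨S=[clo(λp. ((λv. 3) u), {w↦-5, u↦-1}) :: -5]; E={w↦-5, u↦-1}; C=[AP]; D=[(∅, {u↦-1}, ∅) :: (∅, ∅, ∅)]⟩
step 15: ⟨S=∅; E={p↦-5, w↦-5, u↦-1}; C=[((λv. 3) u)]; D=[(∅, {w↦-5, u↦-1}, ∅) :: (∅, {u↦-1}, ∅) :: (∅, ∅, ∅)]⟩
step 16: ⟨S=∅; E={p↦-5, w↦-5, u↦-1}; C=[u :: (λv. 3) :: AP]; D=[(∅, {w↦-5, u↦-1}, ∅) :: (∅, {u↦-1}, ∅) :: (∅, ∅, ∅)]⟩
step 17: ⟨S=[-1]; E={p↦-5, w↦-5, u↦-1}; C=[(λv. 3) :: AP]; D=[(∅, {w↦-5, u↦-1}, ∅) :: (∅, {u↦-1}, ∅) :: (∅, ∅, ∅)]⟩
step 18: ⟨S=[clo(λv. 3, {p↦-5, w↦-5, u↦-1}) :: -1]; E={p↦-5, w↦-5, u↦-1}; C=[AP]; D=[(∅, {w↦-5, u↦-1}, ∅) :: (∅, {u↦-1}, ∅) :: (∅, ∅, ∅)]⟩
step 19: ⟨S=∅; E={v↦-1, p↦-5, w↦-5, u↦-1}; C=[3]; D=[(∅, {p↦-5, w↦-5, u↦-1}, ∅) :: (∅, {w↦-5, u↦-1}, ∅) :: (∅, {u↦-1}, ∅) :: (∅, ∅, ∅)]⟩
step 20: ⟨S=[3]; E={v↦-1, p↦-5, w↦-5, u↦-1}; C=∅; D=[(∅, {p↦-5, w↦-5, u↦-1}, ∅) :: (∅, {w↦-5, u↦-1}, ∅) :: (∅, {u↦-1}, ∅) :: (∅, ∅, ∅)]⟩
step 21: ⟨S=[3]; E={p↦-5, w↦-5, u↦-1}; C=∅; D=[(∅, {w↦-5, u↦-1}, ∅) :: (∅, {u↦-1}, ∅) :: (∅, ∅, ∅)]⟩
step 22: ⟨S=[3]; E={w↦-5, u↦-1}; C=∅; D=[(∅, {u↦-1}, ∅) :: (∅, ∅, ∅)]⟩
step 23: ⟨S=[3]; E={u↦-1}; C=∅; D=[(∅, ∅, ∅)]⟩
step 24: ⟨S=[3]; E=∅; C=∅; D=∅⟩
→ final value 3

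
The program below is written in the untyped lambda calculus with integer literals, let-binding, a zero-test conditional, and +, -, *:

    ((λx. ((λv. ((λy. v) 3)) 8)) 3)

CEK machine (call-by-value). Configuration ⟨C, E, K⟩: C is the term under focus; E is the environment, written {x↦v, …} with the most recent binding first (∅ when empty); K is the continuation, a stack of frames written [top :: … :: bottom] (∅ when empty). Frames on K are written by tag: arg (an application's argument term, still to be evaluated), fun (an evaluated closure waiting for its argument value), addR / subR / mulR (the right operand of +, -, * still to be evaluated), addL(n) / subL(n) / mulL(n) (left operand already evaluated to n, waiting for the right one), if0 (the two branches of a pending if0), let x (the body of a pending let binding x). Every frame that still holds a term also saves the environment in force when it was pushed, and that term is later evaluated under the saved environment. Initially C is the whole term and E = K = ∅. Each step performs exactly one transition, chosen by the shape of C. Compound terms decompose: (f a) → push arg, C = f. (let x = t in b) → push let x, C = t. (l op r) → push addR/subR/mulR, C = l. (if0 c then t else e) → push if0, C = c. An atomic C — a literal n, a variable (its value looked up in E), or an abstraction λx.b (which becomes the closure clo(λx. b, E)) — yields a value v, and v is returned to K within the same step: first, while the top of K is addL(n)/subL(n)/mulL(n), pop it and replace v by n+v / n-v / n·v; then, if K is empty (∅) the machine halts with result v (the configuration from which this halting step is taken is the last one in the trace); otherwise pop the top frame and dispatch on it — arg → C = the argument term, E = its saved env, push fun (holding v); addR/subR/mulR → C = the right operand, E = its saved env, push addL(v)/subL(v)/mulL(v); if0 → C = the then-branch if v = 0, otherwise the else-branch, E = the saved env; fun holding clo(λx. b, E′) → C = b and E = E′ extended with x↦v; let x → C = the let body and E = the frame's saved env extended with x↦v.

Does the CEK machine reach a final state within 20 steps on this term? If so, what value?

step 0: <C=((λx. ((λv. ((λy. v) 3)) 8)) 3), E=∅, K=∅>
step 1: <C=(λx. ((λv. ((λy. v) 3)) 8)), E=∅, K=[arg]>
step 2: <C=3, E=∅, K=[fun]>
step 3: <C=((λv. ((λy. v) 3)) 8), E={x↦3}, K=∅>
step 4: <C=(λv. ((λy. v) 3)), E={x↦3}, K=[arg]>
step 5: <C=8, E={x↦3}, K=[fun]>
step 6: <C=((λy. v) 3), E={v↦8, x↦3}, K=∅>
step 7: <C=(λy. v), E={v↦8, x↦3}, K=[arg]>
step 8: <C=3, E={v↦8, x↦3}, K=[fun]>
step 9: <C=v, E={y↦3, v↦8, x↦3}, K=∅>
→ final value 8

Answer: 8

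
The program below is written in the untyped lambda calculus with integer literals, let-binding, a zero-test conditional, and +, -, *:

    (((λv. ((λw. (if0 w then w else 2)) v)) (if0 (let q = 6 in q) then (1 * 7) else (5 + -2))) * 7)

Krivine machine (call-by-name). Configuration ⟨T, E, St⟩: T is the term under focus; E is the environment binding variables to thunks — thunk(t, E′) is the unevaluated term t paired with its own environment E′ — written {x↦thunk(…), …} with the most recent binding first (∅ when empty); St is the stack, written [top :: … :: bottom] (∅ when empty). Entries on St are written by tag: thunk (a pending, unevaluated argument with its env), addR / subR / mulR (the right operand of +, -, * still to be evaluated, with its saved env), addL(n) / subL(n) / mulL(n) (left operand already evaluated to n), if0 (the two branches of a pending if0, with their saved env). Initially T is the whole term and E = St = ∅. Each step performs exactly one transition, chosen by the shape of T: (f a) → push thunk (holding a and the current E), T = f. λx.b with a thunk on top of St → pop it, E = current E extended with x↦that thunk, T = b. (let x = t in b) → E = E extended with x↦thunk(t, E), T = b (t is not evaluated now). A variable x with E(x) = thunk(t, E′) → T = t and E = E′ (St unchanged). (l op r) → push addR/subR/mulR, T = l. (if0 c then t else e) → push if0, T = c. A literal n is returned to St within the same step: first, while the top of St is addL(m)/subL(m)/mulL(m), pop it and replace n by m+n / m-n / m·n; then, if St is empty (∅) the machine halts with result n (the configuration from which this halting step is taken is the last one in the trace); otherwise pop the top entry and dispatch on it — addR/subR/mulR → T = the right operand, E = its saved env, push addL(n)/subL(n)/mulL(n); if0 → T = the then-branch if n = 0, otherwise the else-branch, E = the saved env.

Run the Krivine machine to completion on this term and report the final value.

0. [T=(((λv. ((λw. (if0 w then w else 2)) v)) (if0 (let q = 6 in q) then (1 * 7) else (5 + -2))) * 7) | E=∅ | St=∅]
1. [T=((λv. ((λw. (if0 w then w else 2)) v)) (if0 (let q = 6 in q) then (1 * 7) else (5 + -2))) | E=∅ | St=[mulR]]
2. [T=(λv. ((λw. (if0 w then w else 2)) v)) | E=∅ | St=[thunk :: mulR]]
3. [T=((λw. (if0 w then w else 2)) v) | E={v↦thunk((if0 (let q = 6 in q) then (1 * 7) else (5 + -2)), ∅)} | St=[mulR]]
4. [T=(λw. (if0 w then w else 2)) | E={v↦thunk((if0 (let q = 6 in q) then (1 * 7) else (5 + -2)), ∅)} | St=[thunk :: mulR]]
5. [T=(if0 w then w else 2) | E={w↦thunk(v, {v↦thunk((if0 (let q = 6 in q) then (1 * 7) else (5 + -2)), ∅)}), v↦thunk((if0 (let q = 6 in q) then (1 * 7) else (5 + -2)), ∅)} | St=[mulR]]
6. [T=w | E={w↦thunk(v, {v↦thunk((if0 (let q = 6 in q) then (1 * 7) else (5 + -2)), ∅)}), v↦thunk((if0 (let q = 6 in q) then (1 * 7) else (5 + -2)), ∅)} | St=[if0 :: mulR]]
7. [T=v | E={v↦thunk((if0 (let q = 6 in q) then (1 * 7) else (5 + -2)), ∅)} | St=[if0 :: mulR]]
8. [T=(if0 (let q = 6 in q) then (1 * 7) else (5 + -2)) | E=∅ | St=[if0 :: mulR]]
9. [T=(let q = 6 in q) | E=∅ | St=[if0 :: if0 :: mulR]]
10. [T=q | E={q↦thunk(6, ∅)} | St=[if0 :: if0 :: mulR]]
11. [T=6 | E=∅ | St=[if0 :: if0 :: mulR]]
12. [T=(5 + -2) | E=∅ | St=[if0 :: mulR]]
13. [T=5 | E=∅ | St=[addR :: if0 :: mulR]]
14. [T=-2 | E=∅ | St=[addL(5) :: if0 :: mulR]]
15. [T=2 | E={w↦thunk(v, {v↦thunk((if0 (let q = 6 in q) then (1 * 7) else (5 + -2)), ∅)}), v↦thunk((if0 (let q = 6 in q) then (1 * 7) else (5 + -2)), ∅)} | St=[mulR]]
16. [T=7 | E=∅ | St=[mulL(2)]]
→ final value 14

Answer: 14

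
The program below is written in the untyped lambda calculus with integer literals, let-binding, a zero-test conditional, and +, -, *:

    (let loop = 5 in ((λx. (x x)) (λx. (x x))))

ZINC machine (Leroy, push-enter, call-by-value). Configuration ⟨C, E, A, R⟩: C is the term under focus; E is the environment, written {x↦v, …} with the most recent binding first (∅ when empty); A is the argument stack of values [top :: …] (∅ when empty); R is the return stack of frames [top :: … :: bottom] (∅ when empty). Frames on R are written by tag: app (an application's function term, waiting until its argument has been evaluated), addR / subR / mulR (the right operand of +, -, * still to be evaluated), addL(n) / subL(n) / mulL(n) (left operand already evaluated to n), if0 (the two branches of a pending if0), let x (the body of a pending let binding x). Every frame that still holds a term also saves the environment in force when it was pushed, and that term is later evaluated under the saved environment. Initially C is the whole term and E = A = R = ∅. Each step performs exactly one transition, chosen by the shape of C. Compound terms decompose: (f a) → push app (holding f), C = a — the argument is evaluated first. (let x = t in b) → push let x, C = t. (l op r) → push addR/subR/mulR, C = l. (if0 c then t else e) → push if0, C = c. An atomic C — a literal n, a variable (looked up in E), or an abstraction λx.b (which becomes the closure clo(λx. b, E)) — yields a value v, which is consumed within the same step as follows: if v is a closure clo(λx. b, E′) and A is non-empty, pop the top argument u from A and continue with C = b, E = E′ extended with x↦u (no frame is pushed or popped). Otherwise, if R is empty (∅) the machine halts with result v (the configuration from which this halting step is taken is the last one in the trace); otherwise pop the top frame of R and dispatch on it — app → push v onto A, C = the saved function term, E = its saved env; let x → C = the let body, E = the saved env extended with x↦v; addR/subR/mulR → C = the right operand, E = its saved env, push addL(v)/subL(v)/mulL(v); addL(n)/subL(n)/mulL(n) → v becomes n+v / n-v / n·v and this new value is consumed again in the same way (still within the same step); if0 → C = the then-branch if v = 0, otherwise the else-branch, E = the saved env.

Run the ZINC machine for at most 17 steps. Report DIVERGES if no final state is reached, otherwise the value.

0. <C=(let loop = 5 in ((λx. (x x)) (λx. (x x)))), E=∅, A=∅, R=∅>
1. <C=5, E=∅, A=∅, R=[let loop]>
2. <C=((λx. (x x)) (λx. (x x))), E={loop↦5}, A=∅, R=∅>
3. <C=(λx. (x x)), E={loop↦5}, A=∅, R=[app]>
4. <C=(λx. (x x)), E={loop↦5}, A=[clo(λx. (x x), {loop↦5})], R=∅>
5. <C=(x x), E={x↦clo(λx. (x x), {loop↦5}), loop↦5}, A=∅, R=∅>
6. <C=x, E={x↦clo(λx. (x x), {loop↦5}), loop↦5}, A=∅, R=[app]>
7. <C=x, E={x↦clo(λx. (x x), {loop↦5}), loop↦5}, A=[clo(λx. (x x), {loop↦5})], R=∅>
… configuration repeats with period 3 (steps 5–7 recur indefinitely) …

Answer: DIVERGES (no final state within 17 steps)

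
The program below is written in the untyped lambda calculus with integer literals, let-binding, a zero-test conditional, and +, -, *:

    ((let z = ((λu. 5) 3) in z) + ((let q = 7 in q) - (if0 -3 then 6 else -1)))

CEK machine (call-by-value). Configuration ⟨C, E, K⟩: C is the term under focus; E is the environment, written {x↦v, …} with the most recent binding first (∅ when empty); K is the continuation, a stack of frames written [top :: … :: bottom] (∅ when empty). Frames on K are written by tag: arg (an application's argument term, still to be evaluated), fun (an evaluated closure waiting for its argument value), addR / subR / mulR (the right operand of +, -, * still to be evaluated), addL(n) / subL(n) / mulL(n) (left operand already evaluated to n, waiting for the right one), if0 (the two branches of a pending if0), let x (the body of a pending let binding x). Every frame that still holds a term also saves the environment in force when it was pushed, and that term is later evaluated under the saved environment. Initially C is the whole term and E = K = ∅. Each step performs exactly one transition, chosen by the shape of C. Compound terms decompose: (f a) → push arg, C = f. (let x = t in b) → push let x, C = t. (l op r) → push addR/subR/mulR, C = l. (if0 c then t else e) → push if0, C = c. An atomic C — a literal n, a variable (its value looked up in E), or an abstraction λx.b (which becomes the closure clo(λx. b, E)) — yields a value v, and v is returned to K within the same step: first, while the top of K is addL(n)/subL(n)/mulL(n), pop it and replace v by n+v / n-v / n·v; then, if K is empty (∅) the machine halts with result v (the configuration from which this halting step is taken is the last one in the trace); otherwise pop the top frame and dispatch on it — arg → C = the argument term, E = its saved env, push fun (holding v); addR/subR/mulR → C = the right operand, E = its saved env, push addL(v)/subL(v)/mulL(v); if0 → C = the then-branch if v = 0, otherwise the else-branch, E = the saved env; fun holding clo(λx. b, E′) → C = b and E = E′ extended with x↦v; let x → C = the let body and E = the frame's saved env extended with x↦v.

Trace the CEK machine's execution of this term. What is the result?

Answer: 13

Derivation:
t=0: ⟨C=((let z = ((λu. 5) 3) in z) + ((let q = 7 in q) - (if0 -3 then 6 else -1))); E=∅; K=∅⟩
t=1: ⟨C=(let z = ((λu. 5) 3) in z); E=∅; K=[addR]⟩
t=2: ⟨C=((λu. 5) 3); E=∅; K=[let z :: addR]⟩
t=3: ⟨C=(λu. 5); E=∅; K=[arg :: let z :: addR]⟩
t=4: ⟨C=3; E=∅; K=[fun :: let z :: addR]⟩
t=5: ⟨C=5; E={u↦3}; K=[let z :: addR]⟩
t=6: ⟨C=z; E={z↦5}; K=[addR]⟩
t=7: ⟨C=((let q = 7 in q) - (if0 -3 then 6 else -1)); E=∅; K=[addL(5)]⟩
t=8: ⟨C=(let q = 7 in q); E=∅; K=[subR :: addL(5)]⟩
t=9: ⟨C=7; E=∅; K=[let q :: subR :: addL(5)]⟩
t=10: ⟨C=q; E={q↦7}; K=[subR :: addL(5)]⟩
t=11: ⟨C=(if0 -3 then 6 else -1); E=∅; K=[subL(7) :: addL(5)]⟩
t=12: ⟨C=-3; E=∅; K=[if0 :: subL(7) :: addL(5)]⟩
t=13: ⟨C=-1; E=∅; K=[subL(7) :: addL(5)]⟩
→ final value 13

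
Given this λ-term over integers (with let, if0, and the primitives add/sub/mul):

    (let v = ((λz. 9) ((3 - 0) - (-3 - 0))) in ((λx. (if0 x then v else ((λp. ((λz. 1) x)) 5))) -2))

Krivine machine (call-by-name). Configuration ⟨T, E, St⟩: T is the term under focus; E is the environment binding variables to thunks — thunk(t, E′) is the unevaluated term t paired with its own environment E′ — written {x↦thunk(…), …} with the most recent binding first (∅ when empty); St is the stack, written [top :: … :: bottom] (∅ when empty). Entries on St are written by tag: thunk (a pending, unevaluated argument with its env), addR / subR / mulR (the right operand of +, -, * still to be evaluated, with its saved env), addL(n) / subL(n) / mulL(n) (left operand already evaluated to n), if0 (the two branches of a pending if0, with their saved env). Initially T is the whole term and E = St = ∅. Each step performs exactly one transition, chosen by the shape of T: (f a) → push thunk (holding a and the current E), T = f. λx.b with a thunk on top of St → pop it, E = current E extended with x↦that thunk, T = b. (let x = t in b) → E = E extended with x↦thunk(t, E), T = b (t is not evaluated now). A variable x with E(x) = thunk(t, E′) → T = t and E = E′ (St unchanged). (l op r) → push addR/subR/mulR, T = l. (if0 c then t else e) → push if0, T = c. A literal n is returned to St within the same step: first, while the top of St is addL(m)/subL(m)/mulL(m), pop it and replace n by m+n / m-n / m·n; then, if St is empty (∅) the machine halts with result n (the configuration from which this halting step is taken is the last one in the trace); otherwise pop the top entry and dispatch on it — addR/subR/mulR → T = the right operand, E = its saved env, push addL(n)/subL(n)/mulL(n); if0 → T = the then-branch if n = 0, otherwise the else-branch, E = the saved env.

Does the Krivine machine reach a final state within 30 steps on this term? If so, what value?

Answer: 1

Machine steps:
[0] <T=(let v = ((λz. 9) ((3 - 0) - (-3 - 0))) in ((λx. (if0 x then v else ((λp. ((λz. 1) x)) 5))) -2)), E=∅, St=∅>
[1] <T=((λx. (if0 x then v else ((λp. ((λz. 1) x)) 5))) -2), E={v↦thunk(((λz. 9) ((3 - 0) - (-3 - 0))), ∅)}, St=∅>
[2] <T=(λx. (if0 x then v else ((λp. ((λz. 1) x)) 5))), E={v↦thunk(((λz. 9) ((3 - 0) - (-3 - 0))), ∅)}, St=[thunk]>
[3] <T=(if0 x then v else ((λp. ((λz. 1) x)) 5)), E={x↦thunk(-2, {v↦thunk(((λz. 9) ((3 - 0) - (-3 - 0))), ∅)}), v↦thunk(((λz. 9) ((3 - 0) - (-3 - 0))), ∅)}, St=∅>
[4] <T=x, E={x↦thunk(-2, {v↦thunk(((λz. 9) ((3 - 0) - (-3 - 0))), ∅)}), v↦thunk(((λz. 9) ((3 - 0) - (-3 - 0))), ∅)}, St=[if0]>
[5] <T=-2, E={v↦thunk(((λz. 9) ((3 - 0) - (-3 - 0))), ∅)}, St=[if0]>
[6] <T=((λp. ((λz. 1) x)) 5), E={x↦thunk(-2, {v↦thunk(((λz. 9) ((3 - 0) - (-3 - 0))), ∅)}), v↦thunk(((λz. 9) ((3 - 0) - (-3 - 0))), ∅)}, St=∅>
[7] <T=(λp. ((λz. 1) x)), E={x↦thunk(-2, {v↦thunk(((λz. 9) ((3 - 0) - (-3 - 0))), ∅)}), v↦thunk(((λz. 9) ((3 - 0) - (-3 - 0))), ∅)}, St=[thunk]>
[8] <T=((λz. 1) x), E={p↦thunk(5, {x↦thunk(-2, {v↦thunk(((λz. 9) ((3 - 0) - (-3 - 0))), ∅)}), v↦thunk(((λz. 9) ((3 - 0) - (-3 - 0))), ∅)}), x↦thunk(-2, {v↦thunk(((λz. 9) ((3 - 0) - (-3 - 0))), ∅)}), v↦thunk(((λz. 9) ((3 - 0) - (-3 - 0))), ∅)}, St=∅>
[9] <T=(λz. 1), E={p↦thunk(5, {x↦thunk(-2, {v↦thunk(((λz. 9) ((3 - 0) - (-3 - 0))), ∅)}), v↦thunk(((λz. 9) ((3 - 0) - (-3 - 0))), ∅)}), x↦thunk(-2, {v↦thunk(((λz. 9) ((3 - 0) - (-3 - 0))), ∅)}), v↦thunk(((λz. 9) ((3 - 0) - (-3 - 0))), ∅)}, St=[thunk]>
[10] <T=1, E={z↦thunk(x, {p↦thunk(5, {x↦thunk(-2, {v↦thunk(((λz. 9) ((3 - 0) - (-3 - 0))), ∅)}), v↦thunk(((λz. 9) ((3 - 0) - (-3 - 0))), ∅)}), x↦thunk(-2, {v↦thunk(((λz. 9) ((3 - 0) - (-3 - 0))), ∅)}), v↦thunk(((λz. 9) ((3 - 0) - (-3 - 0))), ∅)}), p↦thunk(5, {x↦thunk(-2, {v↦thunk(((λz. 9) ((3 - 0) - (-3 - 0))), ∅)}), v↦thunk(((λz. 9) ((3 - 0) - (-3 - 0))), ∅)}), x↦thunk(-2, {v↦thunk(((λz. 9) ((3 - 0) - (-3 - 0))), ∅)}), v↦thunk(((λz. 9) ((3 - 0) - (-3 - 0))), ∅)}, St=∅>
→ final value 1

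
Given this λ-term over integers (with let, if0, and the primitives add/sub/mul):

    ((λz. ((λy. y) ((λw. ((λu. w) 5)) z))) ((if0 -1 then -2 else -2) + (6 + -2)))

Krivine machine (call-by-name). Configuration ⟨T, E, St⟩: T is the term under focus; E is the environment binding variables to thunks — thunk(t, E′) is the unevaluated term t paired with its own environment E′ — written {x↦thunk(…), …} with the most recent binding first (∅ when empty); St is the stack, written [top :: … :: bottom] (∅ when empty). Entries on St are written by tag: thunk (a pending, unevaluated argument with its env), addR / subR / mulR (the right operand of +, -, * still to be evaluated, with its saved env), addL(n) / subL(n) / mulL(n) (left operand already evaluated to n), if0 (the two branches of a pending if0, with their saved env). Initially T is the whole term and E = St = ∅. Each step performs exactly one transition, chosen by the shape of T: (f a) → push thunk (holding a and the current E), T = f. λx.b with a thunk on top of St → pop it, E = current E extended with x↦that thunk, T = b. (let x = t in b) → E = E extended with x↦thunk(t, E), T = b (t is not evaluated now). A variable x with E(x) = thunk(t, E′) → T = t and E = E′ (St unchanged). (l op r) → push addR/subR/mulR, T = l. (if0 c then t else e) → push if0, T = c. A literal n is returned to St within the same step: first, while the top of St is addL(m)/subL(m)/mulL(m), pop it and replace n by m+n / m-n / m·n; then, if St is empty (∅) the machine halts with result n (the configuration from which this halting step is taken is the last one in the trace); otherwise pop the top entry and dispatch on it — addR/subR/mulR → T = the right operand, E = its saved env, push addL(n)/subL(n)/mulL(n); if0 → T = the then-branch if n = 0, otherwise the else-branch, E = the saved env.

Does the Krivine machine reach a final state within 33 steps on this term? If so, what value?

[0] <T=((λz. ((λy. y) ((λw. ((λu. w) 5)) z))) ((if0 -1 then -2 else -2) + (6 + -2))), E=∅, St=∅>
[1] <T=(λz. ((λy. y) ((λw. ((λu. w) 5)) z))), E=∅, St=[thunk]>
[2] <T=((λy. y) ((λw. ((λu. w) 5)) z)), E={z↦thunk(((if0 -1 then -2 else -2) + (6 + -2)), ∅)}, St=∅>
[3] <T=(λy. y), E={z↦thunk(((if0 -1 then -2 else -2) + (6 + -2)), ∅)}, St=[thunk]>
[4] <T=y, E={y↦thunk(((λw. ((λu. w) 5)) z), {z↦thunk(((if0 -1 then -2 else -2) + (6 + -2)), ∅)}), z↦thunk(((if0 -1 then -2 else -2) + (6 + -2)), ∅)}, St=∅>
[5] <T=((λw. ((λu. w) 5)) z), E={z↦thunk(((if0 -1 then -2 else -2) + (6 + -2)), ∅)}, St=∅>
[6] <T=(λw. ((λu. w) 5)), E={z↦thunk(((if0 -1 then -2 else -2) + (6 + -2)), ∅)}, St=[thunk]>
[7] <T=((λu. w) 5), E={w↦thunk(z, {z↦thunk(((if0 -1 then -2 else -2) + (6 + -2)), ∅)}), z↦thunk(((if0 -1 then -2 else -2) + (6 + -2)), ∅)}, St=∅>
[8] <T=(λu. w), E={w↦thunk(z, {z↦thunk(((if0 -1 then -2 else -2) + (6 + -2)), ∅)}), z↦thunk(((if0 -1 then -2 else -2) + (6 + -2)), ∅)}, St=[thunk]>
[9] <T=w, E={u↦thunk(5, {w↦thunk(z, {z↦thunk(((if0 -1 then -2 else -2) + (6 + -2)), ∅)}), z↦thunk(((if0 -1 then -2 else -2) + (6 + -2)), ∅)}), w↦thunk(z, {z↦thunk(((if0 -1 then -2 else -2) + (6 + -2)), ∅)}), z↦thunk(((if0 -1 then -2 else -2) + (6 + -2)), ∅)}, St=∅>
[10] <T=z, E={z↦thunk(((if0 -1 then -2 else -2) + (6 + -2)), ∅)}, St=∅>
[11] <T=((if0 -1 then -2 else -2) + (6 + -2)), E=∅, St=∅>
[12] <T=(if0 -1 then -2 else -2), E=∅, St=[addR]>
[13] <T=-1, E=∅, St=[if0 :: addR]>
[14] <T=-2, E=∅, St=[addR]>
[15] <T=(6 + -2), E=∅, St=[addL(-2)]>
[16] <T=6, E=∅, St=[addR :: addL(-2)]>
[17] <T=-2, E=∅, St=[addL(6) :: addL(-2)]>
→ final value 2

Answer: 2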